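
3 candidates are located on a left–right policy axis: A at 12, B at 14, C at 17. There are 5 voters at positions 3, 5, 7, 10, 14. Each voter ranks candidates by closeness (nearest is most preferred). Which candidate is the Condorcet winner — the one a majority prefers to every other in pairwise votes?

A

With single-peaked preferences on a line, the Condorcet winner is the candidate closest to the median voter.
The median voter (position 7) is closest to A at 12.
Check: A vs B — voters closer to A: 4 of 5.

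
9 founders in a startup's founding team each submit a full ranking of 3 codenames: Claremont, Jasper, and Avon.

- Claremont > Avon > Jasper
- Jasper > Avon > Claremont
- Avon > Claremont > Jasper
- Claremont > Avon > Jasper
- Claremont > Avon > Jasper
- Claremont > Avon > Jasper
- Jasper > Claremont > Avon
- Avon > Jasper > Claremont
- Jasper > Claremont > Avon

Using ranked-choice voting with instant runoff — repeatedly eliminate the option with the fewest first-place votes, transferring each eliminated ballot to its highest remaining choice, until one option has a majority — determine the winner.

Round 1: Claremont 4, Jasper 3, Avon 2. Avon has the fewest and is eliminated.
Round 2: Claremont 5, Jasper 4. Claremont has a majority.

Claremont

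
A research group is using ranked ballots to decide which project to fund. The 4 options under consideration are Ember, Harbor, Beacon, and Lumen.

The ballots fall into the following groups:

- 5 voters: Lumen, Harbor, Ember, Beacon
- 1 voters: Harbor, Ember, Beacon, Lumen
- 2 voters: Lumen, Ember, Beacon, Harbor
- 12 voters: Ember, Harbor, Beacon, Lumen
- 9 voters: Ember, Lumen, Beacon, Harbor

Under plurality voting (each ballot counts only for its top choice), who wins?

First-place vote totals:
  Ember: 21
  Harbor: 1
  Beacon: 0
  Lumen: 7
Ember has the most first-place votes.

Ember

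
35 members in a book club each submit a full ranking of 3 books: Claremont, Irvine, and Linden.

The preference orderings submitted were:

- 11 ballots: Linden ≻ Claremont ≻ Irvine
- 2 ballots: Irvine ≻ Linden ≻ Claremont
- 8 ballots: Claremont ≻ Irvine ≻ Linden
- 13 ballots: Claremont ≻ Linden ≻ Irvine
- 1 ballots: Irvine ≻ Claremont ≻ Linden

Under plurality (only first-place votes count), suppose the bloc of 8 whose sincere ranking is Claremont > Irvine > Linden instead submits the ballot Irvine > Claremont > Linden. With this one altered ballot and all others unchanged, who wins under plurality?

Claremont

First-place totals with the altered ballot: Claremont 13, Irvine 11, Linden 11.
The winner is unchanged: still Claremont.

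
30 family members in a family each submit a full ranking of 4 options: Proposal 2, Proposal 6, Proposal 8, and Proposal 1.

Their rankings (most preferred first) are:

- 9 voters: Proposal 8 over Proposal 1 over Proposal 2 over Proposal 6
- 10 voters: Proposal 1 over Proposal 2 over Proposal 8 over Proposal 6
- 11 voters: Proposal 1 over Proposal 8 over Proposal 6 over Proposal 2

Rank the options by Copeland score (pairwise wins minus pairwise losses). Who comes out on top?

Pairwise results:
  Proposal 2 vs Proposal 6: Proposal 2 wins 19–11.
  Proposal 2 vs Proposal 8: Proposal 8 wins 20–10.
  Proposal 2 vs Proposal 1: Proposal 1 wins 30–0.
  Proposal 6 vs Proposal 8: Proposal 8 wins 30–0.
  Proposal 6 vs Proposal 1: Proposal 1 wins 30–0.
  Proposal 8 vs Proposal 1: Proposal 1 wins 21–9.
Copeland scores (wins − losses):
  Proposal 2: 1 − 2 = -1
  Proposal 6: 0 − 3 = -3
  Proposal 8: 2 − 1 = 1
  Proposal 1: 3 − 0 = 3
Proposal 1 has the best Copeland score.

Proposal 1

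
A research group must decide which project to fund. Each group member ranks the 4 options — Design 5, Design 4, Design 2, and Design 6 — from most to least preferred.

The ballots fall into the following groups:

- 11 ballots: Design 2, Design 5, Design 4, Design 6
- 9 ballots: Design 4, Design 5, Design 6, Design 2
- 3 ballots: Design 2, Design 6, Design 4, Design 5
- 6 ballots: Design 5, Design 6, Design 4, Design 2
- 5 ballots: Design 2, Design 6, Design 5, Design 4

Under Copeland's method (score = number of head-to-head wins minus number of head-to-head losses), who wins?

Pairwise results:
  Design 5 vs Design 4: Design 5 wins 22–12.
  Design 5 vs Design 2: Design 2 wins 19–15.
  Design 5 vs Design 6: Design 5 wins 26–8.
  Design 4 vs Design 2: Design 2 wins 19–15.
  Design 4 vs Design 6: Design 4 wins 20–14.
  Design 2 vs Design 6: Design 2 wins 19–15.
Copeland scores (wins − losses):
  Design 5: 2 − 1 = 1
  Design 4: 1 − 2 = -1
  Design 2: 3 − 0 = 3
  Design 6: 0 − 3 = -3
Design 2 has the best Copeland score.

Design 2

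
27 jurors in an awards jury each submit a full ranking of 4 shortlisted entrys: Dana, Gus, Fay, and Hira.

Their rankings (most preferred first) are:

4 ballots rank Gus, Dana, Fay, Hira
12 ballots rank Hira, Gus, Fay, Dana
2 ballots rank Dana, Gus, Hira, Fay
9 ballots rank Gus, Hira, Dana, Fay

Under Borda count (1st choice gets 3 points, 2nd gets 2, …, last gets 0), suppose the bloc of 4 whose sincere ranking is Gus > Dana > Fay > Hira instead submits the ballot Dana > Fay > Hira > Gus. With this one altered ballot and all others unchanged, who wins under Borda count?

Borda totals with the altered ballot: Dana 27, Gus 55, Fay 20, Hira 60.
The switch changes the winner from Gus to Hira.

Hira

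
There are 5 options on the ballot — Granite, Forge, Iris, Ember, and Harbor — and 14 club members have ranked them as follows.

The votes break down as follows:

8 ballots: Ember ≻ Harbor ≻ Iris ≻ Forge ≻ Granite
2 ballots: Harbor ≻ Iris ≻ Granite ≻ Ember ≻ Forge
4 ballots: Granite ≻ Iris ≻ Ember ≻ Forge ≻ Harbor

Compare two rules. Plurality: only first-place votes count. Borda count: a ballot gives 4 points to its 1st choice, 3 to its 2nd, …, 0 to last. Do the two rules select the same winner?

Yes

Plurality first-place counts: Granite 4, Forge 0, Iris 0, Ember 8, Harbor 2 → Ember.
Borda totals: Granite 20, Forge 12, Iris 34, Ember 42, Harbor 32 → Ember.
The two rules agree on Ember.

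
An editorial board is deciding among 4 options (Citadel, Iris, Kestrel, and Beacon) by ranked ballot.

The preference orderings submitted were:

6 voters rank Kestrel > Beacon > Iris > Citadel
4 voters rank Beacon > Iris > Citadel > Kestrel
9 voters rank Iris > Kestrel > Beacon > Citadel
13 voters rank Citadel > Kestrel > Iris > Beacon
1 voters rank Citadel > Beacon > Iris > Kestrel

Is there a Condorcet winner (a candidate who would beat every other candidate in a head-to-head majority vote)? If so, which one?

Head-to-head results (33 voters total):
Citadel vs Iris: Iris wins 19–14.
Citadel vs Kestrel: Citadel wins 18–15.
Citadel vs Beacon: Beacon wins 19–14.
Iris vs Kestrel: Kestrel wins 19–14.
Iris vs Beacon: Iris wins 22–11.
Kestrel vs Beacon: Kestrel wins 28–5.
No candidate beats all others: Citadel beats Kestrel beats Iris beats Citadel, a majority cycle.

There is no Condorcet winner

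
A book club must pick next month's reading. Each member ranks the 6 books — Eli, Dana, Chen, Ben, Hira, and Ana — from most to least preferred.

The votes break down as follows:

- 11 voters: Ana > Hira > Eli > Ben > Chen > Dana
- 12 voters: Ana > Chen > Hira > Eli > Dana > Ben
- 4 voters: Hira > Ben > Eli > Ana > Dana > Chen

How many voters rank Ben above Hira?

Ballots ranking Ben above Hira: 0.
Ballots ranking Hira above Ben: 11+12+4 = 27.
So 0 of 27 voters prefer Ben to Hira.

0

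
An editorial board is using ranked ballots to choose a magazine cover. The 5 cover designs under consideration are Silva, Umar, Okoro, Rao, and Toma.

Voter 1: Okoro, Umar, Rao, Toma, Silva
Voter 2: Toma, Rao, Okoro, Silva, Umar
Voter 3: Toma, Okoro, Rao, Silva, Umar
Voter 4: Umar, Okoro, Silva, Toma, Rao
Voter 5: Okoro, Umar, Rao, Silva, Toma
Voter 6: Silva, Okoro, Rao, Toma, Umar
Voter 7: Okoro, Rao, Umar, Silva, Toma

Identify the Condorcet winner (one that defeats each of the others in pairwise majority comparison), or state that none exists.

Okoro

Head-to-head results (7 voters total):
Silva vs Umar: Umar wins 4–3.
Silva vs Okoro: Okoro wins 6–1.
Silva vs Rao: Rao wins 5–2.
Silva vs Toma: Silva wins 4–3.
Umar vs Okoro: Okoro wins 6–1.
Umar vs Rao: Rao wins 4–3.
Umar vs Toma: Umar wins 4–3.
Okoro vs Rao: Okoro wins 6–1.
Okoro vs Toma: Okoro wins 5–2.
Rao vs Toma: Rao wins 4–3.
Okoro beats each rival — Silva (6–1), Umar (6–1), Rao (6–1), Toma (5–2) — so Okoro is the Condorcet winner.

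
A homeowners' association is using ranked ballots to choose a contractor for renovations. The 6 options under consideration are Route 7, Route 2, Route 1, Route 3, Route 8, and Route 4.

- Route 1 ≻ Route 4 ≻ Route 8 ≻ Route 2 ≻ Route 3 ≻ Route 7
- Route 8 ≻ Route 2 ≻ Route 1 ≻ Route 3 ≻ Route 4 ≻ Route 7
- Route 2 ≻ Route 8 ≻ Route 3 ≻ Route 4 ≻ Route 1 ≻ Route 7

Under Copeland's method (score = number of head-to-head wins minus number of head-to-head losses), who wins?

Pairwise results:
  Route 7 vs Route 2: Route 2 wins 3–0.
  Route 7 vs Route 1: Route 1 wins 3–0.
  Route 7 vs Route 3: Route 3 wins 3–0.
  Route 7 vs Route 8: Route 8 wins 3–0.
  Route 7 vs Route 4: Route 4 wins 3–0.
  Route 2 vs Route 1: Route 2 wins 2–1.
  Route 2 vs Route 3: Route 2 wins 3–0.
  Route 2 vs Route 8: Route 8 wins 2–1.
  Route 2 vs Route 4: Route 2 wins 2–1.
  Route 1 vs Route 3: Route 1 wins 2–1.
  Route 1 vs Route 8: Route 8 wins 2–1.
  Route 1 vs Route 4: Route 1 wins 2–1.
  Route 3 vs Route 8: Route 8 wins 3–0.
  Route 3 vs Route 4: Route 3 wins 2–1.
  Route 8 vs Route 4: Route 8 wins 2–1.
Copeland scores (wins − losses):
  Route 7: 0 − 5 = -5
  Route 2: 4 − 1 = 3
  Route 1: 3 − 2 = 1
  Route 3: 2 − 3 = -1
  Route 8: 5 − 0 = 5
  Route 4: 1 − 4 = -3
Route 8 has the best Copeland score.

Route 8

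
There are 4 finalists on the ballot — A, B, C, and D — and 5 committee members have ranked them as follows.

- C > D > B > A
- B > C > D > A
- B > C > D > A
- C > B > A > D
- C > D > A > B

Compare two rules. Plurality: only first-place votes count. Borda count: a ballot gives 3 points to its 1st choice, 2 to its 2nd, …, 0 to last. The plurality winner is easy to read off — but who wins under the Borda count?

Plurality first-place counts: A 0, B 2, C 3, D 0 → C.
Borda totals: A 2, B 9, C 13, D 6 → C.

C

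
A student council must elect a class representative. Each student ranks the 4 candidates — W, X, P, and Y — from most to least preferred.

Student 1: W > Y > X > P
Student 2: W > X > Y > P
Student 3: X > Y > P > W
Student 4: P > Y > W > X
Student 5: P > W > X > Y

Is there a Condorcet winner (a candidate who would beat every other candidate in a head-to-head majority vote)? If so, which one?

No Condorcet winner

Head-to-head results (5 voters total):
W vs X: W wins 4–1.
W vs P: P wins 3–2.
W vs Y: W wins 3–2.
X vs P: X wins 3–2.
X vs Y: X wins 3–2.
P vs Y: Y wins 3–2.
No candidate beats all others: W beats X beats P beats W, a majority cycle.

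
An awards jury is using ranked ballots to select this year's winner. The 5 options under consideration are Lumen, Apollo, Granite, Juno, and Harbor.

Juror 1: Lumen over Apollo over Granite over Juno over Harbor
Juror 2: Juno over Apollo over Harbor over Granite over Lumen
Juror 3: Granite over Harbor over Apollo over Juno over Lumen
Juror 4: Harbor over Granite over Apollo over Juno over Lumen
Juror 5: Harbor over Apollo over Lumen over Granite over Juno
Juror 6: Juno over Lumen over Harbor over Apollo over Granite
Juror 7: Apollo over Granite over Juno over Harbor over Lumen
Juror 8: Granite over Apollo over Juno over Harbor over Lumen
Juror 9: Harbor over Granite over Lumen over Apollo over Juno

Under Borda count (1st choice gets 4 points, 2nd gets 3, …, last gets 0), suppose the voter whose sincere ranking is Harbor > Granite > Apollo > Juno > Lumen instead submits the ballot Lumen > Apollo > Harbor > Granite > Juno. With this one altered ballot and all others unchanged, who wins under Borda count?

Apollo

Borda totals with the altered ballot: Lumen 15, Apollo 23, Granite 19, Juno 14, Harbor 19.
The winner is unchanged: still Apollo.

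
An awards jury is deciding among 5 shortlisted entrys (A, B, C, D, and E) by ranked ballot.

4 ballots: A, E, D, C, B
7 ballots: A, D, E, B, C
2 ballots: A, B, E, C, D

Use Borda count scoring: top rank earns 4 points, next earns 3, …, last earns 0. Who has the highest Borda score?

A

Borda scores:
  A: 4·4 + 7·4 + 2·4 = 52
  B: 4·0 + 7·1 + 2·3 = 13
  C: 4·1 + 7·0 + 2·1 = 6
  D: 4·2 + 7·3 + 2·0 = 29
  E: 4·3 + 7·2 + 2·2 = 30
A has the highest total.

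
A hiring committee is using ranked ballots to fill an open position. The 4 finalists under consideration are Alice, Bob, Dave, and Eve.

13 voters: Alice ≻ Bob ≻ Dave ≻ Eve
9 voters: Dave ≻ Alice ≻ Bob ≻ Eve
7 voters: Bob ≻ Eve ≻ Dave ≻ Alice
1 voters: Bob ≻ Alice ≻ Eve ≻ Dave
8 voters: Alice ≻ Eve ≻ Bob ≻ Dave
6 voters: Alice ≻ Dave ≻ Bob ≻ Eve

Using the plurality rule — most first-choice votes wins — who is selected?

First-place vote totals:
  Alice: 27
  Bob: 8
  Dave: 9
  Eve: 0
Alice has the most first-place votes.

Alice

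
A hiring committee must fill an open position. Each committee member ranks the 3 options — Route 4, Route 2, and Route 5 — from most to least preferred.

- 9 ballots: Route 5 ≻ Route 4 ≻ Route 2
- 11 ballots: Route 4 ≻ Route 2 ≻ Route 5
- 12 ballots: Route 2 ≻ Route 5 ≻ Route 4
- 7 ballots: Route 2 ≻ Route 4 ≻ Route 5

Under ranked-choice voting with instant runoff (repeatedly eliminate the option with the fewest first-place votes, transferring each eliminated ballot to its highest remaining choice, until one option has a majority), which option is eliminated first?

Route 5

Round 1: Route 2 19, Route 4 11, Route 5 9. Route 5 has the fewest and is eliminated.
Round 2: Route 4 20, Route 2 19. Route 4 has a majority.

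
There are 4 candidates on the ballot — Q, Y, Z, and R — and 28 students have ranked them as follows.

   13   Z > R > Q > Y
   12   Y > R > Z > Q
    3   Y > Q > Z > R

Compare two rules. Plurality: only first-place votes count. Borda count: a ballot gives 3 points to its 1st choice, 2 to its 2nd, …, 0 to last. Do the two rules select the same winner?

No

Plurality first-place counts: Q 0, Y 15, Z 13, R 0 → Y.
Borda totals: Q 19, Y 45, Z 54, R 50 → Z.
The two rules disagree: plurality picks Y, Borda picks Z.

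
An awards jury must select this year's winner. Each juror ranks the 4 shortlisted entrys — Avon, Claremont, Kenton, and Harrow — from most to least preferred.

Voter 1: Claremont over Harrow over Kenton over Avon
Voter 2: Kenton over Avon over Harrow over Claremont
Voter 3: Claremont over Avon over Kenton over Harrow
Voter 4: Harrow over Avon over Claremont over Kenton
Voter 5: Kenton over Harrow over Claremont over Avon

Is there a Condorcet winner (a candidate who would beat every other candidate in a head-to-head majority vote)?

No

Head-to-head results (5 voters total):
Avon vs Claremont: Claremont wins 3–2.
Avon vs Kenton: Kenton wins 3–2.
Avon vs Harrow: Harrow wins 3–2.
Claremont vs Kenton: Claremont wins 3–2.
Claremont vs Harrow: Harrow wins 3–2.
Kenton vs Harrow: Kenton wins 3–2.
No candidate beats all others: Claremont beats Kenton beats Harrow beats Claremont, a majority cycle.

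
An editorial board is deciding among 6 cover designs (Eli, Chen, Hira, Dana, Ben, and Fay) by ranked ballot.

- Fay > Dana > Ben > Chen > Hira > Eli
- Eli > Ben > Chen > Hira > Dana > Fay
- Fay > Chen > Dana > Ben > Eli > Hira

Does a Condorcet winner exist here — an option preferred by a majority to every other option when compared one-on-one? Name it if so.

Fay

Head-to-head results (3 voters total):
Eli vs Chen: Chen wins 2–1.
Eli vs Hira: Eli wins 2–1.
Eli vs Dana: Dana wins 2–1.
Eli vs Ben: Ben wins 2–1.
Eli vs Fay: Fay wins 2–1.
Chen vs Hira: Chen wins 3–0.
Chen vs Dana: Chen wins 2–1.
Chen vs Ben: Ben wins 2–1.
Chen vs Fay: Fay wins 2–1.
Hira vs Dana: Dana wins 2–1.
Hira vs Ben: Ben wins 3–0.
Hira vs Fay: Fay wins 2–1.
Dana vs Ben: Dana wins 2–1.
Dana vs Fay: Fay wins 2–1.
Ben vs Fay: Fay wins 2–1.
Fay beats each rival — Eli (2–1), Chen (2–1), Hira (2–1), Dana (2–1), Ben (2–1) — so Fay is the Condorcet winner.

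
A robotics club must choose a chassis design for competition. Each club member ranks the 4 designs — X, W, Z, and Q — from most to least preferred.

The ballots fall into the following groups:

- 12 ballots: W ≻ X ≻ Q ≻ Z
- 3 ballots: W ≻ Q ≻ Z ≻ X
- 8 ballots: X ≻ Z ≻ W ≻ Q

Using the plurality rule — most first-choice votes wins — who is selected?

W

First-place vote totals:
  X: 8
  W: 15
  Z: 0
  Q: 0
W has the most first-place votes.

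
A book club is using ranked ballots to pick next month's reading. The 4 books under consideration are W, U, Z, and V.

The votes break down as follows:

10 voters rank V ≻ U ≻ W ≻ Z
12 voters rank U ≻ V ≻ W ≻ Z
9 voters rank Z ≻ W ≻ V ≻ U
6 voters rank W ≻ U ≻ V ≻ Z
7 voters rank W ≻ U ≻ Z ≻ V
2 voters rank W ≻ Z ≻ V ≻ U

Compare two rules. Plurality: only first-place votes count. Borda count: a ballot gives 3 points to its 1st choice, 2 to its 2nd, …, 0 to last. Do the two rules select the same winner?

Plurality first-place counts: W 15, U 12, Z 9, V 10 → W.
Borda totals: W 85, U 82, Z 38, V 71 → W.
The two rules agree on W.

Yes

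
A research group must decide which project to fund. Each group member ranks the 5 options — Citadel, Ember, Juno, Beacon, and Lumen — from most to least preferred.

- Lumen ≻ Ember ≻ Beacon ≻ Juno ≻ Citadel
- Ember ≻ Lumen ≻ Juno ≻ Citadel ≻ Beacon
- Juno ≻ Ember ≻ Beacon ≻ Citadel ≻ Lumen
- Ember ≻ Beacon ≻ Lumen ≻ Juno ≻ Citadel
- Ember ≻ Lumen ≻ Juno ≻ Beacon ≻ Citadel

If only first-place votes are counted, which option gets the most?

First-place vote totals:
  Citadel: 0
  Ember: 3
  Juno: 1
  Beacon: 0
  Lumen: 1
Ember has the most first-place votes.

Ember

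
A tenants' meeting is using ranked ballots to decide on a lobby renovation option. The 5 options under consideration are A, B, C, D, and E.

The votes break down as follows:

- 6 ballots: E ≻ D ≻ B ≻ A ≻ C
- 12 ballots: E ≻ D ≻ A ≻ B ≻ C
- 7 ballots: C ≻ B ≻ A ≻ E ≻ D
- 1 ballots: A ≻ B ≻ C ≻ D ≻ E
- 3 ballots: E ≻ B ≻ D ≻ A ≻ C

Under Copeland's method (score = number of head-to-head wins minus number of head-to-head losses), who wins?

E

Pairwise results:
  A vs B: B wins 16–13.
  A vs C: A wins 22–7.
  A vs D: D wins 21–8.
  A vs E: E wins 21–8.
  B vs C: B wins 22–7.
  B vs D: D wins 18–11.
  B vs E: E wins 21–8.
  C vs D: D wins 21–8.
  C vs E: E wins 21–8.
  D vs E: E wins 28–1.
Copeland scores (wins − losses):
  A: 1 − 3 = -2
  B: 2 − 2 = 0
  C: 0 − 4 = -4
  D: 3 − 1 = 2
  E: 4 − 0 = 4
E has the best Copeland score.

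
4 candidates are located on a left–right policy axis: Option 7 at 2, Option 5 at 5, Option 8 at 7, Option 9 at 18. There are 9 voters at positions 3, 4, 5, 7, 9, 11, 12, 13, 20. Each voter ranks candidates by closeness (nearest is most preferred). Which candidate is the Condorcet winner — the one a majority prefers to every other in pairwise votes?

Option 8

With single-peaked preferences on a line, the Condorcet winner is the candidate closest to the median voter.
The median voter (position 9) is closest to Option 8 at 7.
Check: Option 8 vs Option 9 — voters closer to Option 8: 7 of 9.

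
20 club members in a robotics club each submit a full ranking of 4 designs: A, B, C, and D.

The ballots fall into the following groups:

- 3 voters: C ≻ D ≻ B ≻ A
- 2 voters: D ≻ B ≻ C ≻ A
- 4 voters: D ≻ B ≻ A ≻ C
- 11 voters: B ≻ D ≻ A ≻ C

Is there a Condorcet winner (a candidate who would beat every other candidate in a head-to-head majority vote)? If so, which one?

Head-to-head results (20 voters total):
A vs B: B wins 20–0.
A vs C: A wins 15–5.
A vs D: D wins 20–0.
B vs C: B wins 17–3.
B vs D: B wins 11–9.
C vs D: D wins 17–3.
B beats each rival — A (20–0), C (17–3), D (11–9) — so B is the Condorcet winner.

B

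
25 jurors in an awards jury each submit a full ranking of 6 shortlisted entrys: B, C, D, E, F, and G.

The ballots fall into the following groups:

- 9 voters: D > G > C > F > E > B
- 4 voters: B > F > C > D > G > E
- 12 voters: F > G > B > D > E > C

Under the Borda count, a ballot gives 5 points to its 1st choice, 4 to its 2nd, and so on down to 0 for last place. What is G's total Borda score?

88

Borda scores:
  B: 9·0 + 4·5 + 12·3 = 56
  C: 9·3 + 4·3 + 12·0 = 39
  D: 9·5 + 4·2 + 12·2 = 77
  E: 9·1 + 4·0 + 12·1 = 21
  F: 9·2 + 4·4 + 12·5 = 94
  G: 9·4 + 4·1 + 12·4 = 88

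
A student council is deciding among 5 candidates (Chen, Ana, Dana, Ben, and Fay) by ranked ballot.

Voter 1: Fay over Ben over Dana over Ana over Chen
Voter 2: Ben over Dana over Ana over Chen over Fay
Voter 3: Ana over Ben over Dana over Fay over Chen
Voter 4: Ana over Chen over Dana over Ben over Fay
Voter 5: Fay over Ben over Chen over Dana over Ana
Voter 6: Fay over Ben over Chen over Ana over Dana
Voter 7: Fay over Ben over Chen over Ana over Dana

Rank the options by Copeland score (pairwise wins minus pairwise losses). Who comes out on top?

Pairwise results:
  Chen vs Ana: Ana wins 4–3.
  Chen vs Dana: Chen wins 4–3.
  Chen vs Ben: Ben wins 6–1.
  Chen vs Fay: Fay wins 5–2.
  Ana vs Dana: Ana wins 4–3.
  Ana vs Ben: Ben wins 5–2.
  Ana vs Fay: Fay wins 4–3.
  Dana vs Ben: Ben wins 6–1.
  Dana vs Fay: Fay wins 4–3.
  Ben vs Fay: Fay wins 4–3.
Copeland scores (wins − losses):
  Chen: 1 − 3 = -2
  Ana: 2 − 2 = 0
  Dana: 0 − 4 = -4
  Ben: 3 − 1 = 2
  Fay: 4 − 0 = 4
Fay has the best Copeland score.

Fay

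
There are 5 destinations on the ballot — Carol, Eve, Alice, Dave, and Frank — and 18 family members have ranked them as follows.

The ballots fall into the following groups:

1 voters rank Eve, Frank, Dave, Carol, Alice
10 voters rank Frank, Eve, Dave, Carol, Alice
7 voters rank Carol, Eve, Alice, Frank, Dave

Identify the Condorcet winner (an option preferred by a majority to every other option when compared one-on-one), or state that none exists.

Head-to-head results (18 voters total):
Carol vs Eve: Eve wins 11–7.
Carol vs Alice: Carol wins 18–0.
Carol vs Dave: Dave wins 11–7.
Carol vs Frank: Frank wins 11–7.
Eve vs Alice: Eve wins 18–0.
Eve vs Dave: Eve wins 18–0.
Eve vs Frank: Frank wins 10–8.
Alice vs Dave: Dave wins 11–7.
Alice vs Frank: Frank wins 11–7.
Dave vs Frank: Frank wins 18–0.
Frank beats each rival — Carol (11–7), Eve (10–8), Alice (11–7), Dave (18–0) — so Frank is the Condorcet winner.

Frank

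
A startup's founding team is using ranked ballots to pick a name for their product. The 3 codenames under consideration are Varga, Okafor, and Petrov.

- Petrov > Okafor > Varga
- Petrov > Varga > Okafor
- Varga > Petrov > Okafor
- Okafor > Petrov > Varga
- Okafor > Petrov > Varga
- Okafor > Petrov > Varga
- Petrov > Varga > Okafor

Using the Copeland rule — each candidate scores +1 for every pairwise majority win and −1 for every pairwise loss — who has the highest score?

Pairwise results:
  Varga vs Okafor: Okafor wins 4–3.
  Varga vs Petrov: Petrov wins 6–1.
  Okafor vs Petrov: Petrov wins 4–3.
Copeland scores (wins − losses):
  Varga: 0 − 2 = -2
  Okafor: 1 − 1 = 0
  Petrov: 2 − 0 = 2
Petrov has the best Copeland score.

Petrov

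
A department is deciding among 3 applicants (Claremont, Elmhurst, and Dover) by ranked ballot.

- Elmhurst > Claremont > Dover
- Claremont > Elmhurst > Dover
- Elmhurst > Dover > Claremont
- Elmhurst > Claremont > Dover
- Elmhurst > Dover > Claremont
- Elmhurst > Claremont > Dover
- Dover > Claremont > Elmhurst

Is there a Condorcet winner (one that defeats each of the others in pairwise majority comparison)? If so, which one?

Elmhurst

Head-to-head results (7 voters total):
Claremont vs Elmhurst: Elmhurst wins 5–2.
Claremont vs Dover: Claremont wins 4–3.
Elmhurst vs Dover: Elmhurst wins 6–1.
Elmhurst beats each rival — Claremont (5–2), Dover (6–1) — so Elmhurst is the Condorcet winner.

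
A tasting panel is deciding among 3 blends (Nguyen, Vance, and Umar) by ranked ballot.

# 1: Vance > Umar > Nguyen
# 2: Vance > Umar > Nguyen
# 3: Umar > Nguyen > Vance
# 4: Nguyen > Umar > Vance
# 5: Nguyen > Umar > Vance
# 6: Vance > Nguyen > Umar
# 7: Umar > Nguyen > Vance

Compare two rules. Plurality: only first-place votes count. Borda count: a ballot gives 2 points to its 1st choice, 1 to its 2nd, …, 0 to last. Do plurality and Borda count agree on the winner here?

No

Plurality first-place counts: Nguyen 2, Vance 3, Umar 2 → Vance.
Borda totals: Nguyen 7, Vance 6, Umar 8 → Umar.
The two rules disagree: plurality picks Vance, Borda picks Umar.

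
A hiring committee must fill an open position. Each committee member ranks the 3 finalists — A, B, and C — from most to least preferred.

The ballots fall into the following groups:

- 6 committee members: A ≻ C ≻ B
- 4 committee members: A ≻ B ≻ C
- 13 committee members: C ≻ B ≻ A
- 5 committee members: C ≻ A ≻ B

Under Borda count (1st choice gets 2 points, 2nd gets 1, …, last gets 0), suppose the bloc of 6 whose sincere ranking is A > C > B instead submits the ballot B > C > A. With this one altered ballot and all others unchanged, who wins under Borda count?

Borda totals with the altered ballot: A 13, B 29, C 42.
The winner is unchanged: still C.

C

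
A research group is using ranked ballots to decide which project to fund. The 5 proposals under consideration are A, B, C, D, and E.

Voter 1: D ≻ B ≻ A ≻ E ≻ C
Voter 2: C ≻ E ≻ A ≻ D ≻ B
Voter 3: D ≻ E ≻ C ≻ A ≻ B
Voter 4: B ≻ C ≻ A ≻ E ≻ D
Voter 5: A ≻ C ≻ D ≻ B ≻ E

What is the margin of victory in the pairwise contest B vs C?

1

Ballots ranking B above C: 2.
Ballots ranking C above B: 3.
C wins 3–2, a margin of 1.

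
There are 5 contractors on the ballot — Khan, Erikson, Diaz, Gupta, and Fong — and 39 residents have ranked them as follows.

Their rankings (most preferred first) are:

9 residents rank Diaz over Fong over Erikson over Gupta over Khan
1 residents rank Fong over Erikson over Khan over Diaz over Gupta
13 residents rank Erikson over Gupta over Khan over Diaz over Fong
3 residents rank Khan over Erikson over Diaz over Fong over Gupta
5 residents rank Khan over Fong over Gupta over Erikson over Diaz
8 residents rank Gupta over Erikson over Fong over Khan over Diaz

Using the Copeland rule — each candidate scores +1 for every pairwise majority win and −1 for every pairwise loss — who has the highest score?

Pairwise results:
  Khan vs Erikson: Erikson wins 31–8.
  Khan vs Diaz: Khan wins 30–9.
  Khan vs Gupta: Gupta wins 30–9.
  Khan vs Fong: Khan wins 21–18.
  Erikson vs Diaz: Erikson wins 30–9.
  Erikson vs Gupta: Erikson wins 26–13.
  Erikson vs Fong: Erikson wins 24–15.
  Diaz vs Gupta: Gupta wins 26–13.
  Diaz vs Fong: Diaz wins 25–14.
  Gupta vs Fong: Gupta wins 21–18.
Copeland scores (wins − losses):
  Khan: 2 − 2 = 0
  Erikson: 4 − 0 = 4
  Diaz: 1 − 3 = -2
  Gupta: 3 − 1 = 2
  Fong: 0 − 4 = -4
Erikson has the best Copeland score.

Erikson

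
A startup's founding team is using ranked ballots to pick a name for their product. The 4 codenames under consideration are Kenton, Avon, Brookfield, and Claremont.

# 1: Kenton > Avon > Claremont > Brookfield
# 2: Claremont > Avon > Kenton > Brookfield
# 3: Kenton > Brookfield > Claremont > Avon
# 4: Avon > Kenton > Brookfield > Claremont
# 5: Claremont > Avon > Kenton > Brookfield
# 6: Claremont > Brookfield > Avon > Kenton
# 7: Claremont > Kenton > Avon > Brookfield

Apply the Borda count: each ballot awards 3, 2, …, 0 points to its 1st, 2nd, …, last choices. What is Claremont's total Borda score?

14

Borda scores:
  Kenton: 3 + 1 + 3 + 2 + 1 + 0 + 2 = 12
  Avon: 2 + 2 + 0 + 3 + 2 + 1 + 1 = 11
  Brookfield: 0 + 0 + 2 + 1 + 0 + 2 + 0 = 5
  Claremont: 1 + 3 + 1 + 0 + 3 + 3 + 3 = 14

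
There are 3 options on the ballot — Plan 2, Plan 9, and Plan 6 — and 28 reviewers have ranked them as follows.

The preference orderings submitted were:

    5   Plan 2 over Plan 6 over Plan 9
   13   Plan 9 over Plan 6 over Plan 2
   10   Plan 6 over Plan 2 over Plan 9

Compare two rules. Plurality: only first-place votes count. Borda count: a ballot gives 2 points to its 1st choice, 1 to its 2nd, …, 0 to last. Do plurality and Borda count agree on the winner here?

Plurality first-place counts: Plan 2 5, Plan 9 13, Plan 6 10 → Plan 9.
Borda totals: Plan 2 20, Plan 9 26, Plan 6 38 → Plan 6.
The two rules disagree: plurality picks Plan 9, Borda picks Plan 6.

No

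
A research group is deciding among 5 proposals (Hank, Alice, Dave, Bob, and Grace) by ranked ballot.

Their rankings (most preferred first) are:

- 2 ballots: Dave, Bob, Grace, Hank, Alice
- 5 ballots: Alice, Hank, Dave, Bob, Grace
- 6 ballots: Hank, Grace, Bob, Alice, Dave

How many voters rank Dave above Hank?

2

Ballots ranking Dave above Hank: 2.
Ballots ranking Hank above Dave: 5+6 = 11.
So 2 of 13 voters prefer Dave to Hank.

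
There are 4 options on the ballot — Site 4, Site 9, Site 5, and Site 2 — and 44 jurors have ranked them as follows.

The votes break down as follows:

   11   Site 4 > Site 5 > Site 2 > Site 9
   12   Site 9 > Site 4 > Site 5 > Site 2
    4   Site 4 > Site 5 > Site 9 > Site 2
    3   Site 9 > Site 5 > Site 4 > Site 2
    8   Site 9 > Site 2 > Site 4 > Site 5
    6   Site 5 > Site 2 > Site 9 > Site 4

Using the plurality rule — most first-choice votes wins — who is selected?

First-place vote totals:
  Site 4: 15
  Site 9: 23
  Site 5: 6
  Site 2: 0
Site 9 has the most first-place votes.

Site 9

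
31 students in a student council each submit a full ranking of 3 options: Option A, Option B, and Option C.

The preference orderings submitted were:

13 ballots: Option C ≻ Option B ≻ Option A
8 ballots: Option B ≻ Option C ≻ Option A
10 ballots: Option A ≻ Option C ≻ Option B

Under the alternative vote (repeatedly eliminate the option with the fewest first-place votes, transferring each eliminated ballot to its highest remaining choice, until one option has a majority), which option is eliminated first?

Round 1: Option C 13, Option A 10, Option B 8. Option B has the fewest and is eliminated.
Round 2: Option C 21, Option A 10. Option C has a majority.

Option B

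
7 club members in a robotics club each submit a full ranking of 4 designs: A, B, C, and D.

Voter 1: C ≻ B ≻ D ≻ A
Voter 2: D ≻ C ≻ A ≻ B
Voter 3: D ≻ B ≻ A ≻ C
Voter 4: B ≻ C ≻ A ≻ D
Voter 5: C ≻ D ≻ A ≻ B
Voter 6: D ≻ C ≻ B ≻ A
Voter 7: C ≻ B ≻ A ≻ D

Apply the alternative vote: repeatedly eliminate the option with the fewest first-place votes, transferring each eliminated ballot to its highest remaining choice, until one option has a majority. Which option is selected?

Round 1: C 3, D 3, B 1, A 0. A has the fewest and is eliminated.
Round 2: C 3, D 3, B 1. B has the fewest and is eliminated.
Round 3: C 4, D 3. C has a majority.

C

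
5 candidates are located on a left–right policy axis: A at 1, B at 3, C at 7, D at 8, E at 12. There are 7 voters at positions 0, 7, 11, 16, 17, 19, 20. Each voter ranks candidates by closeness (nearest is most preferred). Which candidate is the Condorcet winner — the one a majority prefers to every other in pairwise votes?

E

With single-peaked preferences on a line, the Condorcet winner is the candidate closest to the median voter.
The median voter (position 16) is closest to E at 12.
Check: E vs A — voters closer to E: 6 of 7.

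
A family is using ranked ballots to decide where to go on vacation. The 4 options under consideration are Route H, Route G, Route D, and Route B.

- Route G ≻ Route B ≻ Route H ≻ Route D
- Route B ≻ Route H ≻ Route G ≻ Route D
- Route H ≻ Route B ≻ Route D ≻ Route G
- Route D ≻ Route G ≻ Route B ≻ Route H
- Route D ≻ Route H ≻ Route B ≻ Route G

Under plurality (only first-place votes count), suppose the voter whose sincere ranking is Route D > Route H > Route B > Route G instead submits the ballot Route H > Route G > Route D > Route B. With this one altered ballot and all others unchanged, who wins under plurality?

Route H

First-place totals with the altered ballot: Route H 2, Route G 1, Route D 1, Route B 1.
The switch changes the winner from Route D to Route H.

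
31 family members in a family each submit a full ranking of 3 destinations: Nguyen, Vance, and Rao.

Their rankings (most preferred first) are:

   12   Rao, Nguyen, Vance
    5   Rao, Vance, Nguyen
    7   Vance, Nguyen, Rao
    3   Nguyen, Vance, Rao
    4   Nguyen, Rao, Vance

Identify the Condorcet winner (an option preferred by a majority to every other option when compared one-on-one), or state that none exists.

Rao

Head-to-head results (31 voters total):
Nguyen vs Vance: Nguyen wins 19–12.
Nguyen vs Rao: Rao wins 17–14.
Vance vs Rao: Rao wins 21–10.
Rao beats each rival — Nguyen (17–14), Vance (21–10) — so Rao is the Condorcet winner.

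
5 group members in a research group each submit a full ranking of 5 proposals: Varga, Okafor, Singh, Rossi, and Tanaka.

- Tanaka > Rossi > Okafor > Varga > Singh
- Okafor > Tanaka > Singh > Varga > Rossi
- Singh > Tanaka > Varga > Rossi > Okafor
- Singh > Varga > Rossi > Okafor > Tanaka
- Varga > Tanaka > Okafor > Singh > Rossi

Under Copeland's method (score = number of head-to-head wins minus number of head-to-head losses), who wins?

Pairwise results:
  Varga vs Okafor: Varga wins 3–2.
  Varga vs Singh: Singh wins 3–2.
  Varga vs Rossi: Varga wins 4–1.
  Varga vs Tanaka: Tanaka wins 3–2.
  Okafor vs Singh: Okafor wins 3–2.
  Okafor vs Rossi: Rossi wins 3–2.
  Okafor vs Tanaka: Tanaka wins 3–2.
  Singh vs Rossi: Singh wins 4–1.
  Singh vs Tanaka: Tanaka wins 3–2.
  Rossi vs Tanaka: Tanaka wins 4–1.
Copeland scores (wins − losses):
  Varga: 2 − 2 = 0
  Okafor: 1 − 3 = -2
  Singh: 2 − 2 = 0
  Rossi: 1 − 3 = -2
  Tanaka: 4 − 0 = 4
Tanaka has the best Copeland score.

Tanaka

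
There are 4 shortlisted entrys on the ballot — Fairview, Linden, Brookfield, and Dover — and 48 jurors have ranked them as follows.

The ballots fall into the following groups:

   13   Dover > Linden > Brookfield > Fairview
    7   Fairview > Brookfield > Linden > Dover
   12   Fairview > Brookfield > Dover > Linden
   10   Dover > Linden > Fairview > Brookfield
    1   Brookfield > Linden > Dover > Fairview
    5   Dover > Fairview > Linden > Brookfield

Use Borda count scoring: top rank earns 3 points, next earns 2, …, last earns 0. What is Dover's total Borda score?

Borda scores:
  Fairview: 13·0 + 7·3 + 12·3 + 10·1 + 0 + 5·2 = 77
  Linden: 13·2 + 7·1 + 12·0 + 10·2 + 2 + 5·1 = 60
  Brookfield: 13·1 + 7·2 + 12·2 + 10·0 + 3 + 5·0 = 54
  Dover: 13·3 + 7·0 + 12·1 + 10·3 + 1 + 5·3 = 97

97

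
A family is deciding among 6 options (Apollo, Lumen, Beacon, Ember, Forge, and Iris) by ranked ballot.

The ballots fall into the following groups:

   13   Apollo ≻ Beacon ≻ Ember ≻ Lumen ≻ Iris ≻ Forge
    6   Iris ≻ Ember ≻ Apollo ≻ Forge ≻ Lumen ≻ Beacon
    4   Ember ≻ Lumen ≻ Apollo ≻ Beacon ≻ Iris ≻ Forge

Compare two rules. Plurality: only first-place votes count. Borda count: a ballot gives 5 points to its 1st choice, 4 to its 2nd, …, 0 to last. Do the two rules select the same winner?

Plurality first-place counts: Apollo 13, Lumen 0, Beacon 0, Ember 4, Forge 0, Iris 6 → Apollo.
Borda totals: Apollo 95, Lumen 48, Beacon 60, Ember 83, Forge 12, Iris 47 → Apollo.
The two rules agree on Apollo.

Yes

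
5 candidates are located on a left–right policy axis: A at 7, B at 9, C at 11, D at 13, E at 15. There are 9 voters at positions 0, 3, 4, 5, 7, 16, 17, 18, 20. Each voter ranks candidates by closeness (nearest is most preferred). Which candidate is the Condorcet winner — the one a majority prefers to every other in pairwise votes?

With single-peaked preferences on a line, the Condorcet winner is the candidate closest to the median voter.
The median voter (position 7) is closest to A at 7.
Check: A vs D — voters closer to A: 5 of 9.

A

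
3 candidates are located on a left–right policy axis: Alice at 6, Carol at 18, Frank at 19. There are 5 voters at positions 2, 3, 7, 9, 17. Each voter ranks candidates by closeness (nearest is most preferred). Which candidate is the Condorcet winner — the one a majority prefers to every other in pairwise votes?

Alice

With single-peaked preferences on a line, the Condorcet winner is the candidate closest to the median voter.
The median voter (position 7) is closest to Alice at 6.
Check: Alice vs Carol — voters closer to Alice: 4 of 5.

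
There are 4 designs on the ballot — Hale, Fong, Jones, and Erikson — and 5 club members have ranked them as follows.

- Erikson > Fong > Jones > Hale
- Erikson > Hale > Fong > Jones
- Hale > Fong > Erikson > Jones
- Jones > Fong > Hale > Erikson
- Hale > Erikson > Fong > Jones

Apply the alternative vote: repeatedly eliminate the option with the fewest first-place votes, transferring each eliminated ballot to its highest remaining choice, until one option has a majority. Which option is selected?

Hale

Round 1: Hale 2, Erikson 2, Jones 1, Fong 0. Fong has the fewest and is eliminated.
Round 2: Hale 2, Erikson 2, Jones 1. Jones has the fewest and is eliminated.
Round 3: Hale 3, Erikson 2. Hale has a majority.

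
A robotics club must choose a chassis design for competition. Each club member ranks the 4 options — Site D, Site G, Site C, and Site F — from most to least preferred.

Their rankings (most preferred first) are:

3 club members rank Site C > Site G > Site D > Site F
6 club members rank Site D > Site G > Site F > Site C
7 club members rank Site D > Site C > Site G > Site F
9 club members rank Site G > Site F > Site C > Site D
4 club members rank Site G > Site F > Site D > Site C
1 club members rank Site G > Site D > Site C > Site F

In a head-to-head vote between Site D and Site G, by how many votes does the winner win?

Ballots ranking Site D above Site G: 6+7 = 13.
Ballots ranking Site G above Site D: 3+9+4+1 = 17.
Site G wins 17–13, a margin of 4.

4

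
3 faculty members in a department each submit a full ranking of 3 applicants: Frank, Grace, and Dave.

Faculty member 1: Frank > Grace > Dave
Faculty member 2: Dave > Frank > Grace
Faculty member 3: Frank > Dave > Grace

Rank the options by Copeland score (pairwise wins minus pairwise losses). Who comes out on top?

Pairwise results:
  Frank vs Grace: Frank wins 3–0.
  Frank vs Dave: Frank wins 2–1.
  Grace vs Dave: Dave wins 2–1.
Copeland scores (wins − losses):
  Frank: 2 − 0 = 2
  Grace: 0 − 2 = -2
  Dave: 1 − 1 = 0
Frank has the best Copeland score.

Frank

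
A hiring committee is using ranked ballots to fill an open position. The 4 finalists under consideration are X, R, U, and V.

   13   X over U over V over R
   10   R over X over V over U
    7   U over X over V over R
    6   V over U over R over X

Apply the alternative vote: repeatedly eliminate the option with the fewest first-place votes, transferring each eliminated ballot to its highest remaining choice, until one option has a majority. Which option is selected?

Round 1: X 13, R 10, U 7, V 6. V has the fewest and is eliminated.
Round 2: X 13, U 13, R 10. R has the fewest and is eliminated.
Round 3: X 23, U 13. X has a majority.

X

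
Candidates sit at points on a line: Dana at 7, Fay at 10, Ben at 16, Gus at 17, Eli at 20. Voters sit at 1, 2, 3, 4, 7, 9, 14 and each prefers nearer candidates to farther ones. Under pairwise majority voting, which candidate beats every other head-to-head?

With single-peaked preferences on a line, the Condorcet winner is the candidate closest to the median voter.
The median voter (position 4) is closest to Dana at 7.
Check: Dana vs Eli — voters closer to Dana: 6 of 7.

Dana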